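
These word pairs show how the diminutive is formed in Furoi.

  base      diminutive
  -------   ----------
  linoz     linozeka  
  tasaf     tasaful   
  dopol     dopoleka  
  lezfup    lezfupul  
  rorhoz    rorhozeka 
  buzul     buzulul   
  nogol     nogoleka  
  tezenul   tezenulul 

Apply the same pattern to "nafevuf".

"nafevuf" has last vowel 'u'. The stems whose last vowel is 'u' (lezfup → lezfupul, buzul → buzulul, tezenul → tezenulul) add -ul.
So nafevuf → nafevuful.

nafevuful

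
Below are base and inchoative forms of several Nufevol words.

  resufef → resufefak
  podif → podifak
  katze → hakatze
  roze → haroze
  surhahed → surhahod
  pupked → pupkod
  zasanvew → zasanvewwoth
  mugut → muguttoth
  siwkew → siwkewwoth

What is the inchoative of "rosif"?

resufef and katze both have last vowel 'e' yet inflect differently (resufefak, hakatze), so the last vowel is not what conditions the rule; the final letter is.
"rosif" ends in -f. The stems ending in -f (resufef → resufefak, podif → podifak) add -ak.
So rosif → rosifak.

rosifak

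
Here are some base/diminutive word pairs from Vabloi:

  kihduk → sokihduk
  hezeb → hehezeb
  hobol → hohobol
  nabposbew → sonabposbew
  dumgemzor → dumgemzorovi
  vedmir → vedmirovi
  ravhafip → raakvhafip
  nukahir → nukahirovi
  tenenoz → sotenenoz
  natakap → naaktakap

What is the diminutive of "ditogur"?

ditogurovi

ravhafip and nukahir both have last vowel 'i' yet inflect differently (raakvhafip, nukahirovi), so the last vowel is not what conditions the rule; the final letter is.
"ditogur" ends in -r. The stems ending in -r (nukahir → nukahirovi, vedmir → vedmirovi, dumgemzor → dumgemzorovi) add -ovi.
So ditogur → ditogurovi.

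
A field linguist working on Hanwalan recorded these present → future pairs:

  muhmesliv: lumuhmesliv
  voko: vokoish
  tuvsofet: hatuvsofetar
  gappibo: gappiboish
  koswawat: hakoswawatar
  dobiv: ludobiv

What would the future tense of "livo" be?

koswawat and gappibo both have 3 vowels yet inflect differently (hakoswawatar, gappiboish), so the number of vowels is not what conditions the rule; the final letter is.
"livo" ends in -o. The stems ending in -o (gappibo → gappiboish, voko → vokoish) add -ish.
The other patterns: stems ending in -t add ha- … -ar around the stem; stems ending in -v add the prefix lu-.
So livo → livoish.

livoish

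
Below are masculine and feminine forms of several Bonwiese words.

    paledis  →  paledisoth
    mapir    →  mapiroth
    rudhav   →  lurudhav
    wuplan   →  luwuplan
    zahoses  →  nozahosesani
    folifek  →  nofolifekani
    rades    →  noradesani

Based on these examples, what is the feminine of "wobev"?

paledis and zahoses both end in -s yet inflect differently (paledisoth, nozahosesani), so the final letter is not what conditions the rule; the last vowel is.
"wobev" has last vowel 'e'. The stems whose last vowel is 'e' (zahoses → nozahosesani, folifek → nofolifekani, rades → noradesani) add no- … -ani around the stem.
The other patterns: stems whose last vowel is 'i' add -oth; stems whose last vowel is 'a' add the prefix lu-.
So wobev → nowobevani.

nowobevani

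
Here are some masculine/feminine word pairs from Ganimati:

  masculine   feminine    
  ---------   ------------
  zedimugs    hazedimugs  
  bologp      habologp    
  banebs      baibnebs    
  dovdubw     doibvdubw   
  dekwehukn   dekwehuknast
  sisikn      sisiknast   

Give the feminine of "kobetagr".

hakobetagr

zedimugs and banebs both end in -s yet inflect differently (hazedimugs, baibnebs), so the final letter is not what conditions the rule; the second-to-last letter is.
"kobetagr" has second-to-last letter 'g'. The stems whose second-to-last letter is 'g' (zedimugs → hazedimugs, bologp → habologp) add the prefix ha-.
So kobetagr → hakobetagr.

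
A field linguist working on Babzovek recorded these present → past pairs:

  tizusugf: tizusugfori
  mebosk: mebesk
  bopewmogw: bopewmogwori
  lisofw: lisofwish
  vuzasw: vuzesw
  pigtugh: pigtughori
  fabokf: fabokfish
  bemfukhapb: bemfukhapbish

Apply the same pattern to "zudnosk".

"zudnosk" has second-to-last letter 's'. The stems whose second-to-last letter is 's' (mebosk → mebesk, vuzasw → vuzesw) change the last vowel to 'e'.
So zudnosk → zudnesk.

zudnesk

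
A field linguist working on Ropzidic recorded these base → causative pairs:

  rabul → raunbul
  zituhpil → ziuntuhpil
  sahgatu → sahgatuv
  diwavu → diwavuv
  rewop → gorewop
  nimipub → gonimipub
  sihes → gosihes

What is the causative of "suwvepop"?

"suwvepop" ends in -p. The one such stem in the data (rewop → gorewop) adds the prefix go-, so the same rule applies.
The other patterns: stems ending in -l insert -un- after the first vowel; stems ending in -u drop the final letter and add -uv.
So suwvepop → gosuwvepop.

gosuwvepop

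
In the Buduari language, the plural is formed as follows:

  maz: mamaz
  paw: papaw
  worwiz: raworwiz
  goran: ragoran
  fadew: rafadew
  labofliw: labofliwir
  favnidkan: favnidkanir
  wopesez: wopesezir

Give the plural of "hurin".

rahurin

maz and worwiz both end in -z yet inflect differently (mamaz, raworwiz), so the final letter is not what conditions the rule; the number of vowels is.
"hurin" has 2 vowels. The stems with 2 vowels (worwiz → raworwiz, goran → ragoran, fadew → rafadew) add the prefix ra-.
The other patterns: stems with 1 vowel repeat the first consonant+vowel as a prefix; stems with 3 vowels add -ir.
So hurin → rahurin.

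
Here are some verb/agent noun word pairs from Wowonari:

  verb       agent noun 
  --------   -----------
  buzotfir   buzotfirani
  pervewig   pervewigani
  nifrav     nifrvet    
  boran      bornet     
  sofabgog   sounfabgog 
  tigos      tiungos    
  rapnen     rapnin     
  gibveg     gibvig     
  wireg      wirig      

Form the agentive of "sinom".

siunnom

"sinom" has last vowel 'o'. The stems whose last vowel is 'o' (sofabgog → sounfabgog, tigos → tiungos) insert -un- after the first vowel.
The other patterns: stems whose last vowel is 'i' add -ani; stems whose last vowel is 'a' delete the last vowel and add -et; stems whose last vowel is 'e' change the last vowel to 'i'.
So sinom → siunnom.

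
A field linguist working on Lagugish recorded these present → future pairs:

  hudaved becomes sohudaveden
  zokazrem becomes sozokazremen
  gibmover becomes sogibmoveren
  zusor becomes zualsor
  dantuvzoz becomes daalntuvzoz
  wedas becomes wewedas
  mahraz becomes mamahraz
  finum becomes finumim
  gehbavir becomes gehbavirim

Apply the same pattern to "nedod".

gibmover and zusor both end in -r yet inflect differently (sogibmoveren, zualsor), so the final letter is not what conditions the rule; the last vowel is.
"nedod" has last vowel 'o'. The stems whose last vowel is 'o' (zusor → zualsor, dantuvzoz → daalntuvzoz) insert -al- after the first vowel.
The other patterns: stems whose last vowel is 'e' add so- … -en around the stem; stems whose last vowel is 'a' repeat the first consonant+vowel as a prefix; stems whose last vowel is 'i' or 'u' add -im.
So nedod → nealdod.

nealdod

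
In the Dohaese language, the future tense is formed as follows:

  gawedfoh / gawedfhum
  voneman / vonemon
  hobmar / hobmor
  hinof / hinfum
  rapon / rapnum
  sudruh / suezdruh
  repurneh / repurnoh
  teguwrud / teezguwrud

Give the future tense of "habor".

"habor" has last vowel 'o'. The stems whose last vowel is 'o' (gawedfoh → gawedfhum, rapon → rapnum, hinof → hinfum) delete the last vowel and add -um.
The other patterns: stems whose last vowel is 'u' insert -ez- after the first vowel; stems whose last vowel is 'a' or 'e' change the last vowel to 'o'.
So habor → habrum.

habrum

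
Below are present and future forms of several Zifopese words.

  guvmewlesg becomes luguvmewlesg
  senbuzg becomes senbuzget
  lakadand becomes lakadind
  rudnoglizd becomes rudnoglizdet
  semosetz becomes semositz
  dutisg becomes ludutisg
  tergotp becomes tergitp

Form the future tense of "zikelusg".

luzikelusg

"zikelusg" has second-to-last letter 's'. The stems whose second-to-last letter is 's' (dutisg → ludutisg, guvmewlesg → luguvmewlesg) add the prefix lu-.
So zikelusg → luzikelusg.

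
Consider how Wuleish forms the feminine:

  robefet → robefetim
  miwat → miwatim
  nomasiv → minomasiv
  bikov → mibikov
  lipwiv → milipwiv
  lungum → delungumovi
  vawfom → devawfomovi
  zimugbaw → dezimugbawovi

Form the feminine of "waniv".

"waniv" ends in -v. The stems ending in -v (nomasiv → minomasiv, bikov → mibikov, lipwiv → milipwiv) add the prefix mi-.
So waniv → miwaniv.

miwaniv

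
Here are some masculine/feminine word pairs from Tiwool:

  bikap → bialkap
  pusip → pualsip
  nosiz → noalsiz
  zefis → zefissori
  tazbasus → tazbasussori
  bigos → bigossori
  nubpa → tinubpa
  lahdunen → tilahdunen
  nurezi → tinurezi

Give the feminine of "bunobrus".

bunobrussori

pusip and zefis both have last vowel 'i' yet inflect differently (pualsip, zefissori), so the last vowel is not what conditions the rule; the final letter is.
"bunobrus" ends in -s. The stems ending in -s (zefis → zefissori, tazbasus → tazbasussori, bigos → bigossori) double the final consonant and add -ori.
The other patterns: stems ending in -p or -z insert -al- after the first vowel; stems ending in -a, -i or -n add the prefix ti-.
So bunobrus → bunobrussori.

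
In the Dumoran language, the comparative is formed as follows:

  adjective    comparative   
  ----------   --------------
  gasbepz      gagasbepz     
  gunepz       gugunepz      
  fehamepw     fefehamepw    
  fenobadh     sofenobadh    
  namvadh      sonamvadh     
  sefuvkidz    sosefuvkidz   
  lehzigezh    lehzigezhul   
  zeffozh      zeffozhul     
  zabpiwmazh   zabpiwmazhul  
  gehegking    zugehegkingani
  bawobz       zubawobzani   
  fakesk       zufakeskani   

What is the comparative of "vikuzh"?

vikuzhul

gasbepz and sefuvkidz both end in -z yet inflect differently (gagasbepz, sosefuvkidz), so the final letter is not what conditions the rule; the second-to-last letter is.
"vikuzh" has second-to-last letter 'z'. The stems whose second-to-last letter is 'z' (lehzigezh → lehzigezhul, zeffozh → zeffozhul, zabpiwmazh → zabpiwmazhul) add -ul.
The other patterns: stems whose second-to-last letter is 'p' repeat the first consonant+vowel as a prefix; stems whose second-to-last letter is 'd' add the prefix so-; stems whose second-to-last letter is 'b', 'n' or 's' add zu- … -ani around the stem.
So vikuzh → vikuzhul.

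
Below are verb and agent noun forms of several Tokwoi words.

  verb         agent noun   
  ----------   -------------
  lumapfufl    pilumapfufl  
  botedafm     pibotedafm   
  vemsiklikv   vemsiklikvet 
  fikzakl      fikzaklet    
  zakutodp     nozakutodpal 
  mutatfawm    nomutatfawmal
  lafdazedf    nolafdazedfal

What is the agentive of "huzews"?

nohuzewsal

"huzews" has second-to-last letter 'w'. The one such stem in the data (mutatfawm → nomutatfawmal) adds no- … -al around the stem, so the same rule applies.
The other patterns: stems whose second-to-last letter is 'f' add the prefix pi-; stems whose second-to-last letter is 'k' add -et.
So huzews → nohuzewsal.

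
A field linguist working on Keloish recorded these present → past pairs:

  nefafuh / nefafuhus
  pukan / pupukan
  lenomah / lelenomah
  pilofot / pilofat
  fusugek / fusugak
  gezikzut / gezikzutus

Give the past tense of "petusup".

"petusup" has last vowel 'u'. The stems whose last vowel is 'u' (nefafuh → nefafuhus, gezikzut → gezikzutus) add -us.
So petusup → petusupus.

petusupus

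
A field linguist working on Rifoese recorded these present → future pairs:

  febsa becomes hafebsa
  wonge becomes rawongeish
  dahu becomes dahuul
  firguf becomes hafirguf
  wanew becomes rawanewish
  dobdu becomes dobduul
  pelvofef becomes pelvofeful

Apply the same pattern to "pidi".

pidiul

firguf and pelvofef both end in -f yet inflect differently (hafirguf, pelvofeful), so the final letter is not what conditions the rule; the first letter is.
"pidi" begins with p-. The one such stem in the data (pelvofef → pelvofeful) adds -ul, so the same rule applies.
The other patterns: stems beginning with w- add ra- … -ish around the stem; stems beginning with f- add the prefix ha-.
So pidi → pidiul.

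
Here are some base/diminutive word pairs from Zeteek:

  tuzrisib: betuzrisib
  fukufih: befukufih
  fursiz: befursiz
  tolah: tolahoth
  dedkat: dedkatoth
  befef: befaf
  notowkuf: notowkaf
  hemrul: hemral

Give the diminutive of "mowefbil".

bemowefbil

"mowefbil" has last vowel 'i'. The stems whose last vowel is 'i' (tuzrisib → betuzrisib, fukufih → befukufih, fursiz → befursiz) add the prefix be-.
The other patterns: stems whose last vowel is 'a' add -oth; stems whose last vowel is 'e' or 'u' change the last vowel to 'a'.
So mowefbil → bemowefbil.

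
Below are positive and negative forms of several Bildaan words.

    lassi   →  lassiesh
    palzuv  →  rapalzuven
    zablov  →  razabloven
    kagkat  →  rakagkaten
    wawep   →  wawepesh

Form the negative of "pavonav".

rapavonaven

"pavonav" ends in -v. The stems ending in -v (zablov → razabloven, palzuv → rapalzuven) add ra- … -en around the stem.
So pavonav → rapavonaven.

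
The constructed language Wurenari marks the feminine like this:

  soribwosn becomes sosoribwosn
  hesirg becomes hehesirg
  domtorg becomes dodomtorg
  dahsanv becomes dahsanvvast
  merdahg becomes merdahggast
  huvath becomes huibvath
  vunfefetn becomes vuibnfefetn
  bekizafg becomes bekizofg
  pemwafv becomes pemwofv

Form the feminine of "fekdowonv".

fekdowonvvast

hesirg and merdahg both end in -g yet inflect differently (hehesirg, merdahggast), so the final letter is not what conditions the rule; the second-to-last letter is.
"fekdowonv" has second-to-last letter 'n'. The one such stem in the data (dahsanv → dahsanvvast) doubles the final consonant and adds -ast (as does merdahg), so the same rule applies.
The other patterns: stems whose second-to-last letter is 'r' or 's' repeat the first consonant+vowel as a prefix; stems whose second-to-last letter is 't' insert -ib- after the first vowel; stems whose second-to-last letter is 'f' change the last vowel to 'o'.
So fekdowonv → fekdowonvvast.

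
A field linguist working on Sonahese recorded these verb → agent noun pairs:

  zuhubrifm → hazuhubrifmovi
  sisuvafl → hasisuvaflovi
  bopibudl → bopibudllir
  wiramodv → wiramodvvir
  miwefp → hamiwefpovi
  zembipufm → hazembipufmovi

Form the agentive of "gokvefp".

sisuvafl and bopibudl both end in -l yet inflect differently (hasisuvaflovi, bopibudllir), so the final letter is not what conditions the rule; the second-to-last letter is.
"gokvefp" has second-to-last letter 'f'. The stems whose second-to-last letter is 'f' (sisuvafl → hasisuvaflovi, zembipufm → hazembipufmovi, zuhubrifm → hazuhubrifmovi) add ha- … -ovi around the stem.
The other pattern: stems whose second-to-last letter is 'd' double the final consonant and add -ir.
So gokvefp → hagokvefpovi.

hagokvefpovi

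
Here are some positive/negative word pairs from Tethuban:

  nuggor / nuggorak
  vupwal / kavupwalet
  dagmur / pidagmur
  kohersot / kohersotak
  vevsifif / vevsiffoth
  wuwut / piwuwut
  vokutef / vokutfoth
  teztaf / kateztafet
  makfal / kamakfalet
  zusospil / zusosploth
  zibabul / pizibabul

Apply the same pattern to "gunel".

dagmur and nuggor both end in -r yet inflect differently (pidagmur, nuggorak), so the final letter is not what conditions the rule; the last vowel is.
"gunel" has last vowel 'e'. The one such stem in the data (vokutef → vokutfoth) deletes the last vowel and adds -oth (as do zusospil, vevsifif), so the same rule applies.
So gunel → gunloth.

gunloth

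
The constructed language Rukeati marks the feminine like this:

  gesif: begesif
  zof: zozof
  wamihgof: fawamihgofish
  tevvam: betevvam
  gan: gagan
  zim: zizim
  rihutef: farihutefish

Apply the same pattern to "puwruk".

"puwruk" has 2 vowels. The stems with 2 vowels (tevvam → betevvam, gesif → begesif) add the prefix be-.
So puwruk → bepuwruk.

bepuwruk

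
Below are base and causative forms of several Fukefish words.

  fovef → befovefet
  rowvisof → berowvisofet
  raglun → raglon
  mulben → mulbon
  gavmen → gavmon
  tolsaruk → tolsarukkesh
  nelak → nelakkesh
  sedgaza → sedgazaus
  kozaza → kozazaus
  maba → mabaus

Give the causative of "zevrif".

fovef and mulben both have last vowel 'e' yet inflect differently (befovefet, mulbon), so the last vowel is not what conditions the rule; the final letter is.
"zevrif" ends in -f. The stems ending in -f (fovef → befovefet, rowvisof → berowvisofet) add be- … -et around the stem.
The other patterns: stems ending in -n change the last vowel to 'o'; stems ending in -k double the final consonant and add -esh; stems ending in -a add -us.
So zevrif → bezevrifet.

bezevrifet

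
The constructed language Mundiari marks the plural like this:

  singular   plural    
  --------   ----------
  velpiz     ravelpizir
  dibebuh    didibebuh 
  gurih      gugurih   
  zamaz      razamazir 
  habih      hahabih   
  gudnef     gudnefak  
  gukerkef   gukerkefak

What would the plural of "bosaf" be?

"bosaf" ends in -f. The stems ending in -f (gukerkef → gukerkefak, gudnef → gudnefak) add -ak.
The other patterns: stems ending in -h repeat the first consonant+vowel as a prefix; stems ending in -z add ra- … -ir around the stem.
So bosaf → bosafak.

bosafak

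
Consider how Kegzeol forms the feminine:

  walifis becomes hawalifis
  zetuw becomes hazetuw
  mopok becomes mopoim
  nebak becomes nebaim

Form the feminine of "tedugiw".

mopok and zetuw both have 2 vowels yet inflect differently (mopoim, hazetuw), so the number of vowels is not what conditions the rule; the final letter is.
"tedugiw" ends in -w. The one such stem in the data (zetuw → hazetuw) adds the prefix ha-, so the same rule applies.
The other pattern: stems ending in -k drop the final letter and add -im.
So tedugiw → hatedugiw.

hatedugiw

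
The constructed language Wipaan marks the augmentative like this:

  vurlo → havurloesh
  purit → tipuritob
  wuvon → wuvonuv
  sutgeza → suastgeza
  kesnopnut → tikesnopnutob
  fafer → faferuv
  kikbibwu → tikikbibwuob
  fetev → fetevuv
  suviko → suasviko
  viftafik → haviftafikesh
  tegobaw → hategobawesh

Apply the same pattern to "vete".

haveteesh

suviko and vurlo both end in -o yet inflect differently (suasviko, havurloesh), so the final letter is not what conditions the rule; the first letter is.
"vete" begins with v-. The stems beginning with v- (viftafik → haviftafikesh, vurlo → havurloesh) add ha- … -esh around the stem.
So vete → haveteesh.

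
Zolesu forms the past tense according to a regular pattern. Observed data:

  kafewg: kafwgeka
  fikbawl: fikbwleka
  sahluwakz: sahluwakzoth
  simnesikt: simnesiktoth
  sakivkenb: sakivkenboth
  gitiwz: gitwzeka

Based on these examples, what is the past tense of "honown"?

honwneka

gitiwz and sahluwakz both end in -z yet inflect differently (gitwzeka, sahluwakzoth), so the final letter is not what conditions the rule; the second-to-last letter is.
"honown" has second-to-last letter 'w'. The stems whose second-to-last letter is 'w' (gitiwz → gitwzeka, fikbawl → fikbwleka, kafewg → kafwgeka) delete the last vowel and add -eka.
So honown → honwneka.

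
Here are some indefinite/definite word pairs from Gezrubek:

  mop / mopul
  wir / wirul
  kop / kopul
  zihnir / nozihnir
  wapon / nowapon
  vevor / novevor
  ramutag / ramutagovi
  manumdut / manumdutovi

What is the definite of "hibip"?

nohibip

"hibip" has 2 vowels. The stems with 2 vowels (zihnir → nozihnir, wapon → nowapon, vevor → novevor) add the prefix no-.
The other patterns: stems with 1 vowel add -ul; stems with 3 vowels add -ovi.
So hibip → nohibip.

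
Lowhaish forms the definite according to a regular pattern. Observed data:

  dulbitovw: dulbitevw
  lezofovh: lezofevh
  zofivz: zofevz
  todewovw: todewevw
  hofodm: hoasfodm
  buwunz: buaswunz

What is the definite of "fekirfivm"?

"fekirfivm" has second-to-last letter 'v'. The stems whose second-to-last letter is 'v' (dulbitovw → dulbitevw, lezofovh → lezofevh, zofivz → zofevz) change the last vowel to 'e'.
So fekirfivm → fekirfevm.

fekirfevm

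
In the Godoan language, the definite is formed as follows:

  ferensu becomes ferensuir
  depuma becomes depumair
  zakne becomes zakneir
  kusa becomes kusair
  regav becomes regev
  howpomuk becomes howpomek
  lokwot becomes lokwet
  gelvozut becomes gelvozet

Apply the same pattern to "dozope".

depuma and regav both have last vowel 'a' yet inflect differently (depumair, regev), so the last vowel is not what conditions the rule; whether the stem ends in a vowel or a consonant is.
"dozope" ends in a vowel. The stems ending in a vowel (ferensu → ferensuir, depuma → depumair, zakne → zakneir) add -ir.
The other pattern: stems ending in a consonant change the last vowel to 'e'.
So dozope → dozopeir.

dozopeir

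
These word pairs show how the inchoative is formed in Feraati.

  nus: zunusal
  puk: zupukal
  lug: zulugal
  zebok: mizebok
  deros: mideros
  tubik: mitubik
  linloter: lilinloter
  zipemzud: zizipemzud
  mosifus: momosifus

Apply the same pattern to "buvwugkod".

puk and zebok both end in -k yet inflect differently (zupukal, mizebok), so the final letter is not what conditions the rule; the number of vowels is.
"buvwugkod" has 3 vowels. The stems with 3 vowels (linloter → lilinloter, zipemzud → zizipemzud, mosifus → momosifus) repeat the first consonant+vowel as a prefix.
So buvwugkod → bubuvwugkod.

bubuvwugkod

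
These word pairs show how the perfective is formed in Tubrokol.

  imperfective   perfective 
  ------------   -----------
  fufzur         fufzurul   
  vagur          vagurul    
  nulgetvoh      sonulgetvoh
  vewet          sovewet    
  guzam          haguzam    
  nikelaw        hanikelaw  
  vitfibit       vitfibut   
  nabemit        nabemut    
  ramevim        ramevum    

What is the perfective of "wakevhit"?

wakevhut

"wakevhit" has last vowel 'i'. The stems whose last vowel is 'i' (vitfibit → vitfibut, nabemit → nabemut, ramevim → ramevum) change the last vowel to 'u'.
The other patterns: stems whose last vowel is 'u' add -ul; stems whose last vowel is 'e' or 'o' add the prefix so-; stems whose last vowel is 'a' add the prefix ha-.
So wakevhit → wakevhut.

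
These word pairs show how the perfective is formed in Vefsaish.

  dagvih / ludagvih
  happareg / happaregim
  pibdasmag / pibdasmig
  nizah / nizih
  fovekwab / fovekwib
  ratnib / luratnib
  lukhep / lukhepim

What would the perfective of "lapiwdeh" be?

happareg and pibdasmag both end in -g yet inflect differently (happaregim, pibdasmig), so the final letter is not what conditions the rule; the last vowel is.
"lapiwdeh" has last vowel 'e'. The stems whose last vowel is 'e' (happareg → happaregim, lukhep → lukhepim) add -im.
The other patterns: stems whose last vowel is 'a' change the last vowel to 'i'; stems whose last vowel is 'i' add the prefix lu-.
So lapiwdeh → lapiwdehim.

lapiwdehim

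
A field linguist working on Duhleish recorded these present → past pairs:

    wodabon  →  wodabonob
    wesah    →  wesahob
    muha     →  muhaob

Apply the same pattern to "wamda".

Every pair shown (wodabon → wodabonob, wesah → wesahob, muha → muhaob) follows the same rule: add -ob.
So wamda → wamdaob.

wamdaob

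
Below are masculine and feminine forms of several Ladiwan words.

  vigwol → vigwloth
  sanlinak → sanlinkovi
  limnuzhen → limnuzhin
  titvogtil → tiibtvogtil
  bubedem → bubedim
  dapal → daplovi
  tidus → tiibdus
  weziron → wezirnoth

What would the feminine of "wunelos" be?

wunelsoth

"wunelos" has last vowel 'o'. The stems whose last vowel is 'o' (vigwol → vigwloth, weziron → wezirnoth) delete the last vowel and add -oth.
So wunelos → wunelsoth.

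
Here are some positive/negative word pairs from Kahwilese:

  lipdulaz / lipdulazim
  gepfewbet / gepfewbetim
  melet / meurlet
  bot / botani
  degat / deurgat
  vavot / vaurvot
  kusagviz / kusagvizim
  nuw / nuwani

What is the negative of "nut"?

nutani

"nut" has 1 vowel. The stems with 1 vowel (nuw → nuwani, bot → botani) add -ani.
The other patterns: stems with 2 vowels insert -ur- after the first vowel; stems with 3 vowels add -im.
So nut → nutani.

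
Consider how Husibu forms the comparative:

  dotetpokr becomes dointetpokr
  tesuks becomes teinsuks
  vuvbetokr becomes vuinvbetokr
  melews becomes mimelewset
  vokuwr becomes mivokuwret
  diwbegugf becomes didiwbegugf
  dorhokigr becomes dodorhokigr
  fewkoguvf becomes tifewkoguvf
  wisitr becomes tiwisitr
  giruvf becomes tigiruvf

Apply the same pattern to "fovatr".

tifovatr

tesuks and melews both end in -s yet inflect differently (teinsuks, mimelewset), so the final letter is not what conditions the rule; the second-to-last letter is.
"fovatr" has second-to-last letter 't'. The one such stem in the data (wisitr → tiwisitr) adds the prefix ti-, so the same rule applies.
So fovatr → tifovatr.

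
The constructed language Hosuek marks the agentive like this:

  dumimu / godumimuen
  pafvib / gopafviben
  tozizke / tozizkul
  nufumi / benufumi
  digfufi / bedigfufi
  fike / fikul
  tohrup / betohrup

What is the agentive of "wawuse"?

nufumi and pafvib both have last vowel 'i' yet inflect differently (benufumi, gopafviben), so the last vowel is not what conditions the rule; the final letter is.
"wawuse" ends in -e. The stems ending in -e (tozizke → tozizkul, fike → fikul) drop the final letter and add -ul.
The other patterns: stems ending in -i or -p add the prefix be-; stems ending in -b or -u add go- … -en around the stem.
So wawuse → wawusul.

wawusul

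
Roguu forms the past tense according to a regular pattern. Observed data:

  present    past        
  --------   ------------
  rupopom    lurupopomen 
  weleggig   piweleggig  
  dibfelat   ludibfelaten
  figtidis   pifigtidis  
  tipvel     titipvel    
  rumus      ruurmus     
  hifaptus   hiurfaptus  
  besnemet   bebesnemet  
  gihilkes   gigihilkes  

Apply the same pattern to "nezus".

neurzus

figtidis and hifaptus both end in -s yet inflect differently (pifigtidis, hiurfaptus), so the final letter is not what conditions the rule; the last vowel is.
"nezus" has last vowel 'u'. The stems whose last vowel is 'u' (hifaptus → hiurfaptus, rumus → ruurmus) insert -ur- after the first vowel.
The other patterns: stems whose last vowel is 'i' add the prefix pi-; stems whose last vowel is 'a' or 'o' add lu- … -en around the stem; stems whose last vowel is 'e' repeat the first consonant+vowel as a prefix.
So nezus → neurzus.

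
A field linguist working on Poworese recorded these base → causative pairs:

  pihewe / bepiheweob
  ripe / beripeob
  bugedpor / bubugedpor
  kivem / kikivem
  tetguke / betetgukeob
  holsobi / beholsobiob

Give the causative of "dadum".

"dadum" ends in a consonant. The stems ending in a consonant (kivem → kikivem, bugedpor → bubugedpor) repeat the first consonant+vowel as a prefix.
The other pattern: stems ending in a vowel add be- … -ob around the stem.
So dadum → dadadum.

dadadum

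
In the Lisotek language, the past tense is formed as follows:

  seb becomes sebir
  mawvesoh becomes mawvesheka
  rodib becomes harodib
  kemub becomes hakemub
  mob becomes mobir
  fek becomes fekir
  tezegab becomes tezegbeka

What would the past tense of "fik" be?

seb and kemub both end in -b yet inflect differently (sebir, hakemub), so the final letter is not what conditions the rule; the number of vowels is.
"fik" has 1 vowel. The stems with 1 vowel (seb → sebir, mob → mobir, fek → fekir) add -ir.
So fik → fikir.

fikir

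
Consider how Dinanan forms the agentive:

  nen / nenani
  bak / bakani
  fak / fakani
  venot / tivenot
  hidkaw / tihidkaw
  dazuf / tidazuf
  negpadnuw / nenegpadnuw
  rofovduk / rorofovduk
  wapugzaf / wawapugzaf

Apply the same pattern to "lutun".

hidkaw and negpadnuw both end in -w yet inflect differently (tihidkaw, nenegpadnuw), so the final letter is not what conditions the rule; the number of vowels is.
"lutun" has 2 vowels. The stems with 2 vowels (venot → tivenot, hidkaw → tihidkaw, dazuf → tidazuf) add the prefix ti-.
So lutun → tilutun.

tilutun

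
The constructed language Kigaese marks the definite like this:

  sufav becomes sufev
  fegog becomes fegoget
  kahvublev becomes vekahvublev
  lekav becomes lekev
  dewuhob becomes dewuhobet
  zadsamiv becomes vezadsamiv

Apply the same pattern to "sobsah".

sobseh

lekav and zadsamiv both end in -v yet inflect differently (lekev, vezadsamiv), so the final letter is not what conditions the rule; the last vowel is.
"sobsah" has last vowel 'a'. The stems whose last vowel is 'a' (lekav → lekev, sufav → sufev) change the last vowel to 'e'.
The other patterns: stems whose last vowel is 'o' add -et; stems whose last vowel is 'e' or 'i' add the prefix ve-.
So sobsah → sobseh.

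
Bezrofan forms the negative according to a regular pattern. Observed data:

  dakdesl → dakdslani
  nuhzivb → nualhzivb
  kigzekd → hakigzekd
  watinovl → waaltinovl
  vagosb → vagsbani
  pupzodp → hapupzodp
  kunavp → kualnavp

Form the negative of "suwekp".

hasuwekp

"suwekp" has second-to-last letter 'k'. The one such stem in the data (kigzekd → hakigzekd) adds the prefix ha-, so the same rule applies.
So suwekp → hasuwekp.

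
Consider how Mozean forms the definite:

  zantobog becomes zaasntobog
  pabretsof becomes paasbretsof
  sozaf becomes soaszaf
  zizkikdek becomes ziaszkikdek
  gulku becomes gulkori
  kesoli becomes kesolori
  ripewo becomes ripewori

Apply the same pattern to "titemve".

titemvori

"titemve" ends in a vowel. The stems ending in a vowel (gulku → gulkori, kesoli → kesolori, ripewo → ripewori) drop the final letter and add -ori.
So titemve → titemvori.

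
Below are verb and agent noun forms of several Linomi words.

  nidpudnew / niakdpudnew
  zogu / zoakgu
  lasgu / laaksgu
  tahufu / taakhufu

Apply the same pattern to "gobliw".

goakbliw

Every pair shown (nidpudnew → niakdpudnew, zogu → zoakgu, lasgu → laaksgu, …) follows the same rule: insert -ak- after the first vowel.
So gobliw → goakbliw.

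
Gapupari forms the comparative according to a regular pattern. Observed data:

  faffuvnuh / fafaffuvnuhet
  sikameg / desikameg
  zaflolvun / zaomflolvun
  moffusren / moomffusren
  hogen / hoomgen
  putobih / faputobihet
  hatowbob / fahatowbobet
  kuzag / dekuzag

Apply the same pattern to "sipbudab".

sikameg and hogen both have last vowel 'e' yet inflect differently (desikameg, hoomgen), so the last vowel is not what conditions the rule; the final letter is.
"sipbudab" ends in -b. The one such stem in the data (hatowbob → fahatowbobet) adds fa- … -et around the stem, so the same rule applies.
So sipbudab → fasipbudabet.

fasipbudabet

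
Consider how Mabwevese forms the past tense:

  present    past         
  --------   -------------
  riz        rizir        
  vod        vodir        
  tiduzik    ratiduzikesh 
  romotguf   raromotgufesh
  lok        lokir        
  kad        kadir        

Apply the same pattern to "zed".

lok and tiduzik both end in -k yet inflect differently (lokir, ratiduzikesh), so the final letter is not what conditions the rule; the number of vowels is.
"zed" has 1 vowel. The stems with 1 vowel (kad → kadir, lok → lokir, vod → vodir) add -ir.
So zed → zedir.

zedir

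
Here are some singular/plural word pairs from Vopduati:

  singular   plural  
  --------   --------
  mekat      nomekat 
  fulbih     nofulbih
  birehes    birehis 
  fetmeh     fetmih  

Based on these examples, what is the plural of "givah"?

fetmeh and fulbih both end in -h yet inflect differently (fetmih, nofulbih), so the final letter is not what conditions the rule; the last vowel is.
"givah" has last vowel 'a'. The one such stem in the data (mekat → nomekat) adds the prefix no-, so the same rule applies.
The other pattern: stems whose last vowel is 'e' change the last vowel to 'i'.
So givah → nogivah.

nogivah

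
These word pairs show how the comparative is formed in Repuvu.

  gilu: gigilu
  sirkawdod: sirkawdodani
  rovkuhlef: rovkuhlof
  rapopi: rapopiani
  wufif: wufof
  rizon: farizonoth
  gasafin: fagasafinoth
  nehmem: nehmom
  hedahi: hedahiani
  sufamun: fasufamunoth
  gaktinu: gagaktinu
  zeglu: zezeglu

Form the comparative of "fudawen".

zeglu and sufamun both have last vowel 'u' yet inflect differently (zezeglu, fasufamunoth), so the last vowel is not what conditions the rule; the final letter is.
"fudawen" ends in -n. The stems ending in -n (sufamun → fasufamunoth, gasafin → fagasafinoth, rizon → farizonoth) add fa- … -oth around the stem.
The other patterns: stems ending in -d or -i add -ani; stems ending in -u repeat the first consonant+vowel as a prefix; stems ending in -f or -m change the last vowel to 'o'.
So fudawen → fafudawenoth.

fafudawenoth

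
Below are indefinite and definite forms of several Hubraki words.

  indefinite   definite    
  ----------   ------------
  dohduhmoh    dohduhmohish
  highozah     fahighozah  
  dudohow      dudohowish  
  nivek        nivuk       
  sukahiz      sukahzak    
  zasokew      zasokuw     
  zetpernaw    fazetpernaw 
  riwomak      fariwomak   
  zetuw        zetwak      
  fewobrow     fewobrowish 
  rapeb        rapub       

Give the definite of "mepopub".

mepopbak

dudohow and zetuw both end in -w yet inflect differently (dudohowish, zetwak), so the final letter is not what conditions the rule; the last vowel is.
"mepopub" has last vowel 'u'. The one such stem in the data (zetuw → zetwak) deletes the last vowel and adds -ak (as does sukahiz), so the same rule applies.
So mepopub → mepopbak.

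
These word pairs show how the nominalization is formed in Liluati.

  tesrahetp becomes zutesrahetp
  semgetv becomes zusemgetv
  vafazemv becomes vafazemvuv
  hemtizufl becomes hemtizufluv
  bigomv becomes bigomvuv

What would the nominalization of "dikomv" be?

semgetv and vafazemv both end in -v yet inflect differently (zusemgetv, vafazemvuv), so the final letter is not what conditions the rule; the second-to-last letter is.
"dikomv" has second-to-last letter 'm'. The stems whose second-to-last letter is 'm' (vafazemv → vafazemvuv, bigomv → bigomvuv) add -uv.
So dikomv → dikomvuv.

dikomvuv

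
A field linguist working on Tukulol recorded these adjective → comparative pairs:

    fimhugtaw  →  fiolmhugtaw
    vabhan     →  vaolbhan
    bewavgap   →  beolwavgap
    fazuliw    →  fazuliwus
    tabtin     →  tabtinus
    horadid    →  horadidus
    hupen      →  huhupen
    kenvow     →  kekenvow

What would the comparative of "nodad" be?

nooldad

fimhugtaw and fazuliw both end in -w yet inflect differently (fiolmhugtaw, fazuliwus), so the final letter is not what conditions the rule; the last vowel is.
"nodad" has last vowel 'a'. The stems whose last vowel is 'a' (fimhugtaw → fiolmhugtaw, vabhan → vaolbhan, bewavgap → beolwavgap) insert -ol- after the first vowel.
The other patterns: stems whose last vowel is 'i' add -us; stems whose last vowel is 'e' or 'o' repeat the first consonant+vowel as a prefix.
So nodad → nooldad.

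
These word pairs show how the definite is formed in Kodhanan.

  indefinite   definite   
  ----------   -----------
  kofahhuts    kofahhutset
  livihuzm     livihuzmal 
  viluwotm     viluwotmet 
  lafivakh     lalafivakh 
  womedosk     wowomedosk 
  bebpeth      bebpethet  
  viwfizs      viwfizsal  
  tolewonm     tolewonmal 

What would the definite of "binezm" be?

"binezm" has second-to-last letter 'z'. The stems whose second-to-last letter is 'z' (livihuzm → livihuzmal, viwfizs → viwfizsal) add -al.
The other patterns: stems whose second-to-last letter is 'k' or 's' repeat the first consonant+vowel as a prefix; stems whose second-to-last letter is 't' add -et.
So binezm → binezmal.

binezmal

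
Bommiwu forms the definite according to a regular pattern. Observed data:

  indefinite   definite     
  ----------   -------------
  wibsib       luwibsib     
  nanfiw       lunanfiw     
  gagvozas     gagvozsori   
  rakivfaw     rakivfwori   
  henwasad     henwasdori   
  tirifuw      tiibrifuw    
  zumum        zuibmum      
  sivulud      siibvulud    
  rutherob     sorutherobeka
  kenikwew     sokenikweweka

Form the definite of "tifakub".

tiibfakub

nanfiw and rakivfaw both end in -w yet inflect differently (lunanfiw, rakivfwori), so the final letter is not what conditions the rule; the last vowel is.
"tifakub" has last vowel 'u'. The stems whose last vowel is 'u' (tirifuw → tiibrifuw, zumum → zuibmum, sivulud → siibvulud) insert -ib- after the first vowel.
So tifakub → tiibfakub.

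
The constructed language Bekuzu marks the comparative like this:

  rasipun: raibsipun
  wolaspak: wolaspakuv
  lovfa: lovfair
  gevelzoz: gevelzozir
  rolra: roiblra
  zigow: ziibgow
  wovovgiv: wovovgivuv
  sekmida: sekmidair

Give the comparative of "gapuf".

rolra and sekmida both end in -a yet inflect differently (roiblra, sekmidair), so the final letter is not what conditions the rule; the first letter is.
"gapuf" begins with g-. The one such stem in the data (gevelzoz → gevelzozir) adds -ir, so the same rule applies.
The other patterns: stems beginning with r- or z- insert -ib- after the first vowel; stems beginning with w- add -uv.
So gapuf → gapufir.

gapufir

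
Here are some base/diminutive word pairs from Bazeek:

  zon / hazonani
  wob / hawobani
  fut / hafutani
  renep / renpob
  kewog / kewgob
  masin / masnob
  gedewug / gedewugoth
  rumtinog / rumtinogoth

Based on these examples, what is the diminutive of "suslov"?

zon and masin both end in -n yet inflect differently (hazonani, masnob), so the final letter is not what conditions the rule; the number of vowels is.
"suslov" has 2 vowels. The stems with 2 vowels (renep → renpob, kewog → kewgob, masin → masnob) delete the last vowel and add -ob.
So suslov → suslvob.

suslvob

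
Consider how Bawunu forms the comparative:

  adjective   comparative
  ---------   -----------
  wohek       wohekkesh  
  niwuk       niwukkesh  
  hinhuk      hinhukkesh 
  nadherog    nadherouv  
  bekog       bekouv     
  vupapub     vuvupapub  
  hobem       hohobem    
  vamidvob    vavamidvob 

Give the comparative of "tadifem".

tatadifem

niwuk and vupapub both have last vowel 'u' yet inflect differently (niwukkesh, vuvupapub), so the last vowel is not what conditions the rule; the final letter is.
"tadifem" ends in -m. The one such stem in the data (hobem → hohobem) repeats the first consonant+vowel as a prefix (as do vupapub, vamidvob), so the same rule applies.
The other patterns: stems ending in -k double the final consonant and add -esh; stems ending in -g drop the final letter and add -uv.
So tadifem → tatadifem.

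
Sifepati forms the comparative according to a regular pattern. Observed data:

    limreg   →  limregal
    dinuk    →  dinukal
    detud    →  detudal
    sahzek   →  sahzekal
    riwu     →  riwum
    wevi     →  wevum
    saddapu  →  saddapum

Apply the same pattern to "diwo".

"diwo" ends in a vowel. The stems ending in a vowel (riwu → riwum, wevi → wevum, saddapu → saddapum) drop the final letter and add -um.
So diwo → diwum.

diwum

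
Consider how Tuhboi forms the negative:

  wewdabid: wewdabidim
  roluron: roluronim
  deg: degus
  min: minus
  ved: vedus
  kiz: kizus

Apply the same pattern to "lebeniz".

roluron and min both end in -n yet inflect differently (roluronim, minus), so the final letter is not what conditions the rule; the number of vowels is.
"lebeniz" has 3 vowels. The stems with 3 vowels (wewdabid → wewdabidim, roluron → roluronim) add -im.
The other pattern: stems with 1 vowel add -us.
So lebeniz → lebenizim.

lebenizim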